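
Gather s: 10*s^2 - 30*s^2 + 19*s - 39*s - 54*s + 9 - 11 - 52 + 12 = -20*s^2 - 74*s - 42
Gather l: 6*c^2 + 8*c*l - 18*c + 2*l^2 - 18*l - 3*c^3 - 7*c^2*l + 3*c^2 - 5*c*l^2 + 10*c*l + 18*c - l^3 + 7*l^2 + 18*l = -3*c^3 + 9*c^2 - l^3 + l^2*(9 - 5*c) + l*(-7*c^2 + 18*c)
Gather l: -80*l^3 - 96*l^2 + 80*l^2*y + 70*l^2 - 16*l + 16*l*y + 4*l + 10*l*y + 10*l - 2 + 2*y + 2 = -80*l^3 + l^2*(80*y - 26) + l*(26*y - 2) + 2*y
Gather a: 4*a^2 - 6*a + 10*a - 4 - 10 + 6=4*a^2 + 4*a - 8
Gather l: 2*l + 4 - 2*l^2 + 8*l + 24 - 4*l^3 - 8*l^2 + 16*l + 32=-4*l^3 - 10*l^2 + 26*l + 60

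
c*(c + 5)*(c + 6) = c^3 + 11*c^2 + 30*c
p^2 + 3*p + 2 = (p + 1)*(p + 2)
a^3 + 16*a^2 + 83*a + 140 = (a + 4)*(a + 5)*(a + 7)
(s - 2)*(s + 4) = s^2 + 2*s - 8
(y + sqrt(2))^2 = y^2 + 2*sqrt(2)*y + 2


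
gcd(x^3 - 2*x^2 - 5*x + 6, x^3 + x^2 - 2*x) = x^2 + x - 2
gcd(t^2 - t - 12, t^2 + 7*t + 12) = t + 3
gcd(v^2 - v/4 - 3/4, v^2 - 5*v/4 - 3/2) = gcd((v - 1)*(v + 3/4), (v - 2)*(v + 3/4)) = v + 3/4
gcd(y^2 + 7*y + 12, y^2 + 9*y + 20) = y + 4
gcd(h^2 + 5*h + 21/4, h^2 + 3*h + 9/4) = h + 3/2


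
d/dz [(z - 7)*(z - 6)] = 2*z - 13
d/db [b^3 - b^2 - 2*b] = 3*b^2 - 2*b - 2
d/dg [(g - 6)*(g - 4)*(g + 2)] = 3*g^2 - 16*g + 4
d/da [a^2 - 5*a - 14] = 2*a - 5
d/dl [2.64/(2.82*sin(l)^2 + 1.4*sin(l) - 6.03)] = -(14.8896*sin(l) + 3.696)*cos(l)/(2.82*sin(l)^2 + 1.4*sin(l) - 6.03)^2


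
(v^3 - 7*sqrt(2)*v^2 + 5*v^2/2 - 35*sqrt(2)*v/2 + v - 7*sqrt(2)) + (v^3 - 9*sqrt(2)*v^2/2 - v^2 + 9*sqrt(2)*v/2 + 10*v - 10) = 2*v^3 - 23*sqrt(2)*v^2/2 + 3*v^2/2 - 13*sqrt(2)*v + 11*v - 10 - 7*sqrt(2)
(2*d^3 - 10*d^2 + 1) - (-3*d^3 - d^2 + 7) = 5*d^3 - 9*d^2 - 6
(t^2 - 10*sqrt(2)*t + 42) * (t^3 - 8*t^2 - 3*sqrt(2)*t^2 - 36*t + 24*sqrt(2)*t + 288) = t^5 - 13*sqrt(2)*t^4 - 8*t^4 + 66*t^3 + 104*sqrt(2)*t^3 - 528*t^2 + 234*sqrt(2)*t^2 - 1872*sqrt(2)*t - 1512*t + 12096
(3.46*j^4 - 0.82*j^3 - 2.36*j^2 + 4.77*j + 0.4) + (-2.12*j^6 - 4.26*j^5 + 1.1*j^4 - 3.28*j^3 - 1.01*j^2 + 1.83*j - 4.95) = -2.12*j^6 - 4.26*j^5 + 4.56*j^4 - 4.1*j^3 - 3.37*j^2 + 6.6*j - 4.55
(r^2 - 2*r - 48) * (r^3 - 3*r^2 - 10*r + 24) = r^5 - 5*r^4 - 52*r^3 + 188*r^2 + 432*r - 1152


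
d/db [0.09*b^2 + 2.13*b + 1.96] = 0.18*b + 2.13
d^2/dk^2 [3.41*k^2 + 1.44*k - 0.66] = 6.82000000000000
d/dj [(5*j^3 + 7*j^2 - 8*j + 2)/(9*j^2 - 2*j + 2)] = (45*j^4 - 20*j^3 + 88*j^2 - 8*j - 12)/(81*j^4 - 36*j^3 + 40*j^2 - 8*j + 4)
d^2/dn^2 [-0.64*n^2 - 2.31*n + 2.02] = -1.28000000000000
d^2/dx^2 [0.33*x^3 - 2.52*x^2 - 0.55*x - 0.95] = 1.98*x - 5.04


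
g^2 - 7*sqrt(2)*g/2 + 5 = (g - 5*sqrt(2)/2)*(g - sqrt(2))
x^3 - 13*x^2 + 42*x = x*(x - 7)*(x - 6)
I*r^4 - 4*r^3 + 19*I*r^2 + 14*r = r*(r - 2*I)*(r + 7*I)*(I*r + 1)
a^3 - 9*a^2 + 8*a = a*(a - 8)*(a - 1)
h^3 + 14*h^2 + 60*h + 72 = (h + 2)*(h + 6)^2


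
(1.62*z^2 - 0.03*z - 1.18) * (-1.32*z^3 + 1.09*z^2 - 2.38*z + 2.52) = -2.1384*z^5 + 1.8054*z^4 - 2.3307*z^3 + 2.8676*z^2 + 2.7328*z - 2.9736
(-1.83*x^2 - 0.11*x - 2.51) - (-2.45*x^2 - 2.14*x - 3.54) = 0.62*x^2 + 2.03*x + 1.03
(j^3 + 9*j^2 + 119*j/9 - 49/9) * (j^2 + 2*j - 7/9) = j^5 + 11*j^4 + 274*j^3/9 + 14*j^2 - 1715*j/81 + 343/81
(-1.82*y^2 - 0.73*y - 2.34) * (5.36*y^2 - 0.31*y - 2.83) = -9.7552*y^4 - 3.3486*y^3 - 7.1655*y^2 + 2.7913*y + 6.6222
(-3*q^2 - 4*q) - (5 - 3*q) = -3*q^2 - q - 5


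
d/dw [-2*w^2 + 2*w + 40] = 2 - 4*w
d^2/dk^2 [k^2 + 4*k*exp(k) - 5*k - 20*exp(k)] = 4*k*exp(k) - 12*exp(k) + 2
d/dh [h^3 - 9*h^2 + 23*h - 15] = 3*h^2 - 18*h + 23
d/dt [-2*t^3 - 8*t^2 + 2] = 2*t*(-3*t - 8)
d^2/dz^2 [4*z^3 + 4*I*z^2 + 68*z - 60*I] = 24*z + 8*I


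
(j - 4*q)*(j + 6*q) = j^2 + 2*j*q - 24*q^2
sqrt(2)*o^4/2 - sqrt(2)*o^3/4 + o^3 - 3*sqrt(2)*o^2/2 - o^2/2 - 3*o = o*(o - 2)*(o + 3/2)*(sqrt(2)*o/2 + 1)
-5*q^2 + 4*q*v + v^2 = (-q + v)*(5*q + v)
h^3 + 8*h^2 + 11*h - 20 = (h - 1)*(h + 4)*(h + 5)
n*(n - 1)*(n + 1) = n^3 - n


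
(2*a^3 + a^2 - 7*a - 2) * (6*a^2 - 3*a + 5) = 12*a^5 - 35*a^3 + 14*a^2 - 29*a - 10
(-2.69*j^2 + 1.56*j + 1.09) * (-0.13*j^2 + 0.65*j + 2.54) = 0.3497*j^4 - 1.9513*j^3 - 5.9603*j^2 + 4.6709*j + 2.7686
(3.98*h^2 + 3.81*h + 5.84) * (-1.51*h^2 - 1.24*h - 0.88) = -6.0098*h^4 - 10.6883*h^3 - 17.0452*h^2 - 10.5944*h - 5.1392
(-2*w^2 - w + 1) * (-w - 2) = 2*w^3 + 5*w^2 + w - 2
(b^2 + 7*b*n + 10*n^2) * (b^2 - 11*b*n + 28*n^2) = b^4 - 4*b^3*n - 39*b^2*n^2 + 86*b*n^3 + 280*n^4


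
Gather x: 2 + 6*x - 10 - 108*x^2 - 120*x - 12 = -108*x^2 - 114*x - 20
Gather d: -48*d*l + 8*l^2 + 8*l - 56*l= -48*d*l + 8*l^2 - 48*l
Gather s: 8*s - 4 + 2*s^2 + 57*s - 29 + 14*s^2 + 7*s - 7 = 16*s^2 + 72*s - 40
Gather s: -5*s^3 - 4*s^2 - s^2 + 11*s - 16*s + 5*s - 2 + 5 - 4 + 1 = -5*s^3 - 5*s^2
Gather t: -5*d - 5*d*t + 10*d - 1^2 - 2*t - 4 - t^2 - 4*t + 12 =5*d - t^2 + t*(-5*d - 6) + 7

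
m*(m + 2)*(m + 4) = m^3 + 6*m^2 + 8*m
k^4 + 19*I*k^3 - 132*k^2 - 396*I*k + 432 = (k + 3*I)*(k + 4*I)*(k + 6*I)^2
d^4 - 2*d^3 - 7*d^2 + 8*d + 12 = (d - 3)*(d - 2)*(d + 1)*(d + 2)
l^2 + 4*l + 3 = (l + 1)*(l + 3)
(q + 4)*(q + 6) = q^2 + 10*q + 24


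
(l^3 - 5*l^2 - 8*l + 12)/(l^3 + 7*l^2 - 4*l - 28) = (l^2 - 7*l + 6)/(l^2 + 5*l - 14)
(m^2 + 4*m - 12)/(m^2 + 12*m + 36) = (m - 2)/(m + 6)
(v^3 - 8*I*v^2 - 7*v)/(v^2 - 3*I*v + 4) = v*(v^2 - 8*I*v - 7)/(v^2 - 3*I*v + 4)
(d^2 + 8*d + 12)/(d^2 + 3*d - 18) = (d + 2)/(d - 3)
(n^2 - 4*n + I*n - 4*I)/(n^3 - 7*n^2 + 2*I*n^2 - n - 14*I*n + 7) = (n - 4)/(n^2 + n*(-7 + I) - 7*I)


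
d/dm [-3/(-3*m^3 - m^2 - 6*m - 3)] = 3*(-9*m^2 - 2*m - 6)/(3*m^3 + m^2 + 6*m + 3)^2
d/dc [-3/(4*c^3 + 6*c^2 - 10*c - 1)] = 6*(6*c^2 + 6*c - 5)/(4*c^3 + 6*c^2 - 10*c - 1)^2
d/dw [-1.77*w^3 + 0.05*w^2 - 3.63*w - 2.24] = -5.31*w^2 + 0.1*w - 3.63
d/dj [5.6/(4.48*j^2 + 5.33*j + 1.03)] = (-50.176*j - 29.848)/(4.48*j^2 + 5.33*j + 1.03)^2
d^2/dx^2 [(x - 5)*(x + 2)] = 2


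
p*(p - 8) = p^2 - 8*p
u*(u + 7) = u^2 + 7*u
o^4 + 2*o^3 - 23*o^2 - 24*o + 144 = (o - 3)^2*(o + 4)^2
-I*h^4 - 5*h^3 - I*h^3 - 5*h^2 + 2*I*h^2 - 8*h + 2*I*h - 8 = (h + 1)*(h - 4*I)*(h - 2*I)*(-I*h + 1)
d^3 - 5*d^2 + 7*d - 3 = (d - 3)*(d - 1)^2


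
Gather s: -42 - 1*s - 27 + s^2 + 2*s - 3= s^2 + s - 72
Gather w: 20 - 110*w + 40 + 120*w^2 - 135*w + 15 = 120*w^2 - 245*w + 75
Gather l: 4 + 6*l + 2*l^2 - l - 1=2*l^2 + 5*l + 3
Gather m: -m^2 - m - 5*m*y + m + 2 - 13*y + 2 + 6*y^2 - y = -m^2 - 5*m*y + 6*y^2 - 14*y + 4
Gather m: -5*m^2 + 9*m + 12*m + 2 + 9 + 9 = -5*m^2 + 21*m + 20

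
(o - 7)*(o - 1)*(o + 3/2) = o^3 - 13*o^2/2 - 5*o + 21/2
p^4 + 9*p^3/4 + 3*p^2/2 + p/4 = p*(p + 1/4)*(p + 1)^2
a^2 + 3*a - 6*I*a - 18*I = (a + 3)*(a - 6*I)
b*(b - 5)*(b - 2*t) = b^3 - 2*b^2*t - 5*b^2 + 10*b*t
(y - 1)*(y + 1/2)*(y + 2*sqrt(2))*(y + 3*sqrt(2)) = y^4 - y^3/2 + 5*sqrt(2)*y^3 - 5*sqrt(2)*y^2/2 + 23*y^2/2 - 6*y - 5*sqrt(2)*y/2 - 6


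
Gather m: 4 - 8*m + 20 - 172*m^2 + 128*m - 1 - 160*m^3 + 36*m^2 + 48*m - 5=-160*m^3 - 136*m^2 + 168*m + 18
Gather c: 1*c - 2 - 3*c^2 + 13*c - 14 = -3*c^2 + 14*c - 16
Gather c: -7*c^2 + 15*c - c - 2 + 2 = -7*c^2 + 14*c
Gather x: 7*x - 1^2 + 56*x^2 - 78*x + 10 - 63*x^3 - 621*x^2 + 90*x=-63*x^3 - 565*x^2 + 19*x + 9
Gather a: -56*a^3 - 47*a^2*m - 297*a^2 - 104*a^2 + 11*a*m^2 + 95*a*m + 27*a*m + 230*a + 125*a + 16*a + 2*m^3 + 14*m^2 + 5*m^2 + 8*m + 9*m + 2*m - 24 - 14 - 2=-56*a^3 + a^2*(-47*m - 401) + a*(11*m^2 + 122*m + 371) + 2*m^3 + 19*m^2 + 19*m - 40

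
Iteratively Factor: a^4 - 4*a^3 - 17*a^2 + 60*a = (a)*(a^3 - 4*a^2 - 17*a + 60) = a*(a - 3)*(a^2 - a - 20) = a*(a - 5)*(a - 3)*(a + 4)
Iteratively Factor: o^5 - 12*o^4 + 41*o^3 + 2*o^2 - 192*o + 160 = (o + 2)*(o^4 - 14*o^3 + 69*o^2 - 136*o + 80) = (o - 4)*(o + 2)*(o^3 - 10*o^2 + 29*o - 20) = (o - 5)*(o - 4)*(o + 2)*(o^2 - 5*o + 4) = (o - 5)*(o - 4)^2*(o + 2)*(o - 1)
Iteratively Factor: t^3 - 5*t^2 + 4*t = (t)*(t^2 - 5*t + 4) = t*(t - 1)*(t - 4)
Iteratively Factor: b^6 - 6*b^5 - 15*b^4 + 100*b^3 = (b)*(b^5 - 6*b^4 - 15*b^3 + 100*b^2) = b*(b + 4)*(b^4 - 10*b^3 + 25*b^2) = b*(b - 5)*(b + 4)*(b^3 - 5*b^2) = b^2*(b - 5)*(b + 4)*(b^2 - 5*b) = b^2*(b - 5)^2*(b + 4)*(b)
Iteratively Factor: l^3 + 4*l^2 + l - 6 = (l + 2)*(l^2 + 2*l - 3) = (l - 1)*(l + 2)*(l + 3)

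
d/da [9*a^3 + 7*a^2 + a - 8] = 27*a^2 + 14*a + 1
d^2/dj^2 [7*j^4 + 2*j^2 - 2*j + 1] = 84*j^2 + 4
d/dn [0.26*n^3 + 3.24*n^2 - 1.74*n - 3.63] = 0.78*n^2 + 6.48*n - 1.74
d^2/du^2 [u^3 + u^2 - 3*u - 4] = 6*u + 2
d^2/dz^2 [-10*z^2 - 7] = -20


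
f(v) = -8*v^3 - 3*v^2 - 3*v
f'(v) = -24*v^2 - 6*v - 3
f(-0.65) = 2.88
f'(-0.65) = -9.24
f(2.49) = -149.58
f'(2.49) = -166.74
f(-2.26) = 83.80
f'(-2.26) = -112.02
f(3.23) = -310.57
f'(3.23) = -272.77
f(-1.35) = 18.27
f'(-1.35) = -38.64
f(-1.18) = 12.51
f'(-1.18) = -29.34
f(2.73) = -193.32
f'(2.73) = -198.25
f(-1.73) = 37.63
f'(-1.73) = -64.45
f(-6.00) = 1638.00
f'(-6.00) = -831.00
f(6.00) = -1854.00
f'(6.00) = -903.00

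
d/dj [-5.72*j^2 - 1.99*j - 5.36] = -11.44*j - 1.99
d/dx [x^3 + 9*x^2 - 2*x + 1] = 3*x^2 + 18*x - 2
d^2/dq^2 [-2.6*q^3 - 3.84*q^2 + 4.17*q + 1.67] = -15.6*q - 7.68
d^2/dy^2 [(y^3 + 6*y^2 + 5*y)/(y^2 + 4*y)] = -6/(y^3 + 12*y^2 + 48*y + 64)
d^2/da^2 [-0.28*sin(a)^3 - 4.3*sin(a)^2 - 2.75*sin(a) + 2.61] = 2.96*sin(a) - 0.63*sin(3*a) - 8.6*cos(2*a)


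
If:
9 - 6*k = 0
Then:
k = 3/2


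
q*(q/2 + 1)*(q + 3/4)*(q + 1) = q^4/2 + 15*q^3/8 + 17*q^2/8 + 3*q/4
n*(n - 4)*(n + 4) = n^3 - 16*n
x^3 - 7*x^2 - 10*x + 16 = (x - 8)*(x - 1)*(x + 2)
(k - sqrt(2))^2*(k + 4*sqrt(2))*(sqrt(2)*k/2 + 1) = sqrt(2)*k^4/2 + 3*k^3 - 5*sqrt(2)*k^2 - 6*k + 8*sqrt(2)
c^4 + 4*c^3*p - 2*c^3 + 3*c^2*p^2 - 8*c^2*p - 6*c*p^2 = c*(c - 2)*(c + p)*(c + 3*p)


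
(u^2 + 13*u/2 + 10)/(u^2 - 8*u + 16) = (u^2 + 13*u/2 + 10)/(u^2 - 8*u + 16)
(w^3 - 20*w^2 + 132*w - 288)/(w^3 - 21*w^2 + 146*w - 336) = (w - 6)/(w - 7)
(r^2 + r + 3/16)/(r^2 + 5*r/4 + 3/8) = (4*r + 1)/(2*(2*r + 1))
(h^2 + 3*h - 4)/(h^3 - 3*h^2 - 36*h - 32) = (h - 1)/(h^2 - 7*h - 8)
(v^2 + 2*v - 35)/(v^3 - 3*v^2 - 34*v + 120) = (v + 7)/(v^2 + 2*v - 24)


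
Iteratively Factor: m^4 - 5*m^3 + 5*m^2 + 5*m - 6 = (m + 1)*(m^3 - 6*m^2 + 11*m - 6) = (m - 2)*(m + 1)*(m^2 - 4*m + 3) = (m - 3)*(m - 2)*(m + 1)*(m - 1)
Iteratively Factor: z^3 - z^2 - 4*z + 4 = (z + 2)*(z^2 - 3*z + 2) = (z - 2)*(z + 2)*(z - 1)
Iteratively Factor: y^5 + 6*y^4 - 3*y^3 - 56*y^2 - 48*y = (y + 4)*(y^4 + 2*y^3 - 11*y^2 - 12*y) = (y + 1)*(y + 4)*(y^3 + y^2 - 12*y) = (y - 3)*(y + 1)*(y + 4)*(y^2 + 4*y) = (y - 3)*(y + 1)*(y + 4)^2*(y)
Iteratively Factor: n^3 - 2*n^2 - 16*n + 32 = (n - 4)*(n^2 + 2*n - 8) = (n - 4)*(n - 2)*(n + 4)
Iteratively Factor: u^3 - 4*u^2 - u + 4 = (u - 4)*(u^2 - 1) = (u - 4)*(u - 1)*(u + 1)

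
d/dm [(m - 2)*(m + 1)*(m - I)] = 3*m^2 - 2*m*(1 + I) - 2 + I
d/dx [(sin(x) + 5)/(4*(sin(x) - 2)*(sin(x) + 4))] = (-10*sin(x) + cos(x)^2 - 19)*cos(x)/(4*(sin(x) - 2)^2*(sin(x) + 4)^2)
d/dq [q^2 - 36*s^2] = 2*q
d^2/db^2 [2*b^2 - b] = 4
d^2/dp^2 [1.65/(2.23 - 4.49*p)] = -66.52833/(4.49*p - 2.23)^3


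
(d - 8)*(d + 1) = d^2 - 7*d - 8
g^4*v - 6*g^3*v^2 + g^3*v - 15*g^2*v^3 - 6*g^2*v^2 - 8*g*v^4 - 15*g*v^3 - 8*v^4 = (g - 8*v)*(g + v)^2*(g*v + v)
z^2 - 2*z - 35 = (z - 7)*(z + 5)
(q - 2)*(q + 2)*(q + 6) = q^3 + 6*q^2 - 4*q - 24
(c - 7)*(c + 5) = c^2 - 2*c - 35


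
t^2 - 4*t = t*(t - 4)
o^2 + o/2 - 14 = (o - 7/2)*(o + 4)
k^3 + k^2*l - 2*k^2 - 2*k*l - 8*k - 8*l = (k - 4)*(k + 2)*(k + l)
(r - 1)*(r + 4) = r^2 + 3*r - 4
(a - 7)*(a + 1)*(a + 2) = a^3 - 4*a^2 - 19*a - 14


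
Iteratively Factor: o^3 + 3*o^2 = (o + 3)*(o^2) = o*(o + 3)*(o)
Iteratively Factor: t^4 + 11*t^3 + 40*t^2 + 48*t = (t + 3)*(t^3 + 8*t^2 + 16*t) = t*(t + 3)*(t^2 + 8*t + 16) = t*(t + 3)*(t + 4)*(t + 4)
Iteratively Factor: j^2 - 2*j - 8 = (j - 4)*(j + 2)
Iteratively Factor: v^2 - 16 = (v + 4)*(v - 4)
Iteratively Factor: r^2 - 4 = (r + 2)*(r - 2)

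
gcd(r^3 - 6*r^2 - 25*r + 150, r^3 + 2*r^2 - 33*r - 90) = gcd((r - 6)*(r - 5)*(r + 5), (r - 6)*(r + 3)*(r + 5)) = r^2 - r - 30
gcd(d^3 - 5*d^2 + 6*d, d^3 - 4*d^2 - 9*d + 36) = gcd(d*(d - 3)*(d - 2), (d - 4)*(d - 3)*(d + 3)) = d - 3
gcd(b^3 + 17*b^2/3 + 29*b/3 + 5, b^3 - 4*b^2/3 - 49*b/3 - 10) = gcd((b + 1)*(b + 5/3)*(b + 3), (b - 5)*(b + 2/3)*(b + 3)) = b + 3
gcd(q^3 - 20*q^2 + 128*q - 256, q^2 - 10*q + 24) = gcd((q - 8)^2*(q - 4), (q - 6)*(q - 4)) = q - 4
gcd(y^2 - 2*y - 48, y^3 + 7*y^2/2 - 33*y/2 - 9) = y + 6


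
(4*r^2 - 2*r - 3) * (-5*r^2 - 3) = -20*r^4 + 10*r^3 + 3*r^2 + 6*r + 9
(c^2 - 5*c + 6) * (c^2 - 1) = c^4 - 5*c^3 + 5*c^2 + 5*c - 6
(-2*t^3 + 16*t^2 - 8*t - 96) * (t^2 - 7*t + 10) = -2*t^5 + 30*t^4 - 140*t^3 + 120*t^2 + 592*t - 960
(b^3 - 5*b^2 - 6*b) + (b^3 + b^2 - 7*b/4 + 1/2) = 2*b^3 - 4*b^2 - 31*b/4 + 1/2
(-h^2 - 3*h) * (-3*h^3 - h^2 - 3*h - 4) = 3*h^5 + 10*h^4 + 6*h^3 + 13*h^2 + 12*h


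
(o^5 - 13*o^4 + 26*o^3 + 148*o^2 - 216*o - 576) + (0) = o^5 - 13*o^4 + 26*o^3 + 148*o^2 - 216*o - 576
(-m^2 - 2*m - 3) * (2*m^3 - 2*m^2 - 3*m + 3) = -2*m^5 - 2*m^4 + m^3 + 9*m^2 + 3*m - 9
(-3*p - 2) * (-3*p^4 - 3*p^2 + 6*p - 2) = 9*p^5 + 6*p^4 + 9*p^3 - 12*p^2 - 6*p + 4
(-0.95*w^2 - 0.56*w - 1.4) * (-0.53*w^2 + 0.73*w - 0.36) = 0.5035*w^4 - 0.3967*w^3 + 0.6752*w^2 - 0.8204*w + 0.504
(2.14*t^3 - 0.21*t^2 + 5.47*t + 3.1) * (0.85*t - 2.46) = 1.819*t^4 - 5.4429*t^3 + 5.1661*t^2 - 10.8212*t - 7.626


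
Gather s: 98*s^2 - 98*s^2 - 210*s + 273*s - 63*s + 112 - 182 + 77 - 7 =0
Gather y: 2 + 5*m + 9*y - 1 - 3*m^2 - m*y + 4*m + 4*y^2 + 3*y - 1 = -3*m^2 + 9*m + 4*y^2 + y*(12 - m)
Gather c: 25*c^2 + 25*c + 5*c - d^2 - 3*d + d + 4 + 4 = 25*c^2 + 30*c - d^2 - 2*d + 8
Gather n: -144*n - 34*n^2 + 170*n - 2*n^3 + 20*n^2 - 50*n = -2*n^3 - 14*n^2 - 24*n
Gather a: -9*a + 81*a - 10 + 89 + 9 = 72*a + 88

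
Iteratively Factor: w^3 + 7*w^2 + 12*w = (w)*(w^2 + 7*w + 12) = w*(w + 4)*(w + 3)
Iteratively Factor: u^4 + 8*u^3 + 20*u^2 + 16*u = (u + 2)*(u^3 + 6*u^2 + 8*u) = (u + 2)^2*(u^2 + 4*u) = u*(u + 2)^2*(u + 4)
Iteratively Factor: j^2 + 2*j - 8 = (j + 4)*(j - 2)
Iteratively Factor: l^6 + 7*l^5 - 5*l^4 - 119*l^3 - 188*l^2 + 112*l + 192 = (l - 4)*(l^5 + 11*l^4 + 39*l^3 + 37*l^2 - 40*l - 48) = (l - 4)*(l + 3)*(l^4 + 8*l^3 + 15*l^2 - 8*l - 16) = (l - 4)*(l - 1)*(l + 3)*(l^3 + 9*l^2 + 24*l + 16) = (l - 4)*(l - 1)*(l + 3)*(l + 4)*(l^2 + 5*l + 4) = (l - 4)*(l - 1)*(l + 3)*(l + 4)^2*(l + 1)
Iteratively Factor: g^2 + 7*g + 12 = (g + 3)*(g + 4)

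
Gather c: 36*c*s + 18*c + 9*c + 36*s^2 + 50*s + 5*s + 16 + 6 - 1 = c*(36*s + 27) + 36*s^2 + 55*s + 21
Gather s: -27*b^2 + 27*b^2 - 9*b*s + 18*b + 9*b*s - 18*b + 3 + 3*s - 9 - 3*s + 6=0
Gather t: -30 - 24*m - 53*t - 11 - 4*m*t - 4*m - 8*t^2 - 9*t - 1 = -28*m - 8*t^2 + t*(-4*m - 62) - 42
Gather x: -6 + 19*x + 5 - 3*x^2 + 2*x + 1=-3*x^2 + 21*x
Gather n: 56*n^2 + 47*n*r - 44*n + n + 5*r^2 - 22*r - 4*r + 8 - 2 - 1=56*n^2 + n*(47*r - 43) + 5*r^2 - 26*r + 5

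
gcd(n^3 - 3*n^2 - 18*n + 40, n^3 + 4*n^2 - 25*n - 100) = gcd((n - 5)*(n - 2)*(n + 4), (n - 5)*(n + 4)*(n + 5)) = n^2 - n - 20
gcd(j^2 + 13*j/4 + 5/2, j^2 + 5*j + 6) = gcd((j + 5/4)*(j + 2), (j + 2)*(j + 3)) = j + 2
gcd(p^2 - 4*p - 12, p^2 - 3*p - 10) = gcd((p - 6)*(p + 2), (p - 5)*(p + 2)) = p + 2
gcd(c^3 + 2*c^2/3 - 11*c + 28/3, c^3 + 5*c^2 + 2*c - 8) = c^2 + 3*c - 4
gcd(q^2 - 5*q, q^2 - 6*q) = q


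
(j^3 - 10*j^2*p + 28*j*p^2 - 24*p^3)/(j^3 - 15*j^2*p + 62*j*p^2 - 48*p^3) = (j^2 - 4*j*p + 4*p^2)/(j^2 - 9*j*p + 8*p^2)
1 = 1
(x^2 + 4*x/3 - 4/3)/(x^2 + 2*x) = (x - 2/3)/x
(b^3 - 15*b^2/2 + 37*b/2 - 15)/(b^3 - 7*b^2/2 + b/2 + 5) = (b - 3)/(b + 1)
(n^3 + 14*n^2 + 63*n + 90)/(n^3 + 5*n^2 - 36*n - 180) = (n + 3)/(n - 6)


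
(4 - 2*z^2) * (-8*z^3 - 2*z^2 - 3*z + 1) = 16*z^5 + 4*z^4 - 26*z^3 - 10*z^2 - 12*z + 4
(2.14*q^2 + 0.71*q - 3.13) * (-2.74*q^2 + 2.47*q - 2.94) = -5.8636*q^4 + 3.3404*q^3 + 4.0383*q^2 - 9.8185*q + 9.2022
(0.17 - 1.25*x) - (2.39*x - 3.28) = 3.45 - 3.64*x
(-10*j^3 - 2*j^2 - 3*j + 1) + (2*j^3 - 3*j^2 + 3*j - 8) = -8*j^3 - 5*j^2 - 7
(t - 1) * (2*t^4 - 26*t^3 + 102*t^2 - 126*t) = 2*t^5 - 28*t^4 + 128*t^3 - 228*t^2 + 126*t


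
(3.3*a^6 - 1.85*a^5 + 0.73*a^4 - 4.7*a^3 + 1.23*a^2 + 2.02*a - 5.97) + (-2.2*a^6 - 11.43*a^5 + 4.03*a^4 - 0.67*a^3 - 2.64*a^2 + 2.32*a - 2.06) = 1.1*a^6 - 13.28*a^5 + 4.76*a^4 - 5.37*a^3 - 1.41*a^2 + 4.34*a - 8.03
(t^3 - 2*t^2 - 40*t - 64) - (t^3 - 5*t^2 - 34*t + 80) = 3*t^2 - 6*t - 144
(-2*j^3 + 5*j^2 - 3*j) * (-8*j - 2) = 16*j^4 - 36*j^3 + 14*j^2 + 6*j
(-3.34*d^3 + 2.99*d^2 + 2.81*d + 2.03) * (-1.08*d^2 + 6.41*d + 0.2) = 3.6072*d^5 - 24.6386*d^4 + 15.4631*d^3 + 16.4177*d^2 + 13.5743*d + 0.406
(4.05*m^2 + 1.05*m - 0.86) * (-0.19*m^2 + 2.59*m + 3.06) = -0.7695*m^4 + 10.29*m^3 + 15.2759*m^2 + 0.9856*m - 2.6316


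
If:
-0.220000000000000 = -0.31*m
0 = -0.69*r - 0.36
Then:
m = 0.71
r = -0.52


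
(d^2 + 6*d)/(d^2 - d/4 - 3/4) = 4*d*(d + 6)/(4*d^2 - d - 3)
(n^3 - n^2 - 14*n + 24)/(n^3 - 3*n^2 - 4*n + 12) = (n + 4)/(n + 2)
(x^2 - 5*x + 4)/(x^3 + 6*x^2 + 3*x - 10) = (x - 4)/(x^2 + 7*x + 10)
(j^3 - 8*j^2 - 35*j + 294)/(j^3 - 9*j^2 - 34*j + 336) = (j - 7)/(j - 8)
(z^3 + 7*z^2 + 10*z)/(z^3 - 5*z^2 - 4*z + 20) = z*(z + 5)/(z^2 - 7*z + 10)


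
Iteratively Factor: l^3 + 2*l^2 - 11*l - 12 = (l - 3)*(l^2 + 5*l + 4) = (l - 3)*(l + 1)*(l + 4)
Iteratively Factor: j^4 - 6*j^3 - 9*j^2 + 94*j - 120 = (j - 5)*(j^3 - j^2 - 14*j + 24) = (j - 5)*(j - 3)*(j^2 + 2*j - 8) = (j - 5)*(j - 3)*(j + 4)*(j - 2)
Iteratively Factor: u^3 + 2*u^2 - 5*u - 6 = (u - 2)*(u^2 + 4*u + 3) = (u - 2)*(u + 3)*(u + 1)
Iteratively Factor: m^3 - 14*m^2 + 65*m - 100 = (m - 5)*(m^2 - 9*m + 20) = (m - 5)*(m - 4)*(m - 5)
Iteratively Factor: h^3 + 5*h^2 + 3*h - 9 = (h - 1)*(h^2 + 6*h + 9) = (h - 1)*(h + 3)*(h + 3)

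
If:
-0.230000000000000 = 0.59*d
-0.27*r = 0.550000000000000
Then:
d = -0.39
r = -2.04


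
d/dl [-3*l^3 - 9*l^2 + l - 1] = -9*l^2 - 18*l + 1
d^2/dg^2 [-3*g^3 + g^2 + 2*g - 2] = 2 - 18*g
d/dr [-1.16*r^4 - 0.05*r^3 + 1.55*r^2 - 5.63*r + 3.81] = -4.64*r^3 - 0.15*r^2 + 3.1*r - 5.63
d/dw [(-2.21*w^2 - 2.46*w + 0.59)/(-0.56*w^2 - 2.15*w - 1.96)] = (3.3739*w^2 + 9.324*w + 6.0901)/(0.3136*w^4 + 2.408*w^3 + 6.8177*w^2 + 8.428*w + 3.8416)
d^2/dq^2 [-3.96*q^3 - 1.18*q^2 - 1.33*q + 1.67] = -23.76*q - 2.36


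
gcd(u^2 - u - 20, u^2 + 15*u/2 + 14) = u + 4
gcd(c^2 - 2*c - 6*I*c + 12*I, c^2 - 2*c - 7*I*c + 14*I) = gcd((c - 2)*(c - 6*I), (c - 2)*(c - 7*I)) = c - 2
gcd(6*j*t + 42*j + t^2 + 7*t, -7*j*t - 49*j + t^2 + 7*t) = t + 7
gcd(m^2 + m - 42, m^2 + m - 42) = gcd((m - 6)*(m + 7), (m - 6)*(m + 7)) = m^2 + m - 42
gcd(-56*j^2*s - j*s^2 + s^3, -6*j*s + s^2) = s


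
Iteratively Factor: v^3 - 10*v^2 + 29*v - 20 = (v - 1)*(v^2 - 9*v + 20) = (v - 4)*(v - 1)*(v - 5)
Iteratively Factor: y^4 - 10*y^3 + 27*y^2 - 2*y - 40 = (y - 5)*(y^3 - 5*y^2 + 2*y + 8) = (y - 5)*(y + 1)*(y^2 - 6*y + 8) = (y - 5)*(y - 4)*(y + 1)*(y - 2)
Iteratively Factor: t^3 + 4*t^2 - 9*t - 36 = (t + 4)*(t^2 - 9) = (t + 3)*(t + 4)*(t - 3)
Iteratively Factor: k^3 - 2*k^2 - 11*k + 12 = (k - 1)*(k^2 - k - 12) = (k - 1)*(k + 3)*(k - 4)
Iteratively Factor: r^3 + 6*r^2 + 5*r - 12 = (r - 1)*(r^2 + 7*r + 12) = (r - 1)*(r + 4)*(r + 3)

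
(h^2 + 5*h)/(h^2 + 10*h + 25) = h/(h + 5)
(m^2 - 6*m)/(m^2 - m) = (m - 6)/(m - 1)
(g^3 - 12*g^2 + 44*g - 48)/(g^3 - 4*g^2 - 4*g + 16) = (g - 6)/(g + 2)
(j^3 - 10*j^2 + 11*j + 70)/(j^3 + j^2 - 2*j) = (j^2 - 12*j + 35)/(j*(j - 1))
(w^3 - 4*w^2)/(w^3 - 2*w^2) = (w - 4)/(w - 2)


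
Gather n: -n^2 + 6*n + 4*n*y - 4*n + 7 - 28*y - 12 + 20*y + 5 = -n^2 + n*(4*y + 2) - 8*y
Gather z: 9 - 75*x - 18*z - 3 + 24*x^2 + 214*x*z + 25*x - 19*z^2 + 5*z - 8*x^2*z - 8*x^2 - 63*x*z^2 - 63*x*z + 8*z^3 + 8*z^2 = 16*x^2 - 50*x + 8*z^3 + z^2*(-63*x - 11) + z*(-8*x^2 + 151*x - 13) + 6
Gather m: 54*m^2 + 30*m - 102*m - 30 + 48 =54*m^2 - 72*m + 18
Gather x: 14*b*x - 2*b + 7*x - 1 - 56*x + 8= -2*b + x*(14*b - 49) + 7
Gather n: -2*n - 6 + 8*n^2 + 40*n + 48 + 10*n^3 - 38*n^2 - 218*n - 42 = 10*n^3 - 30*n^2 - 180*n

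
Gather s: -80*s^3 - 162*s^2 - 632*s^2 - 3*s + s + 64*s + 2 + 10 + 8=-80*s^3 - 794*s^2 + 62*s + 20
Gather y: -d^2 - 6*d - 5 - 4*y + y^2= -d^2 - 6*d + y^2 - 4*y - 5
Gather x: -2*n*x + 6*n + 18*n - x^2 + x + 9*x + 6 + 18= 24*n - x^2 + x*(10 - 2*n) + 24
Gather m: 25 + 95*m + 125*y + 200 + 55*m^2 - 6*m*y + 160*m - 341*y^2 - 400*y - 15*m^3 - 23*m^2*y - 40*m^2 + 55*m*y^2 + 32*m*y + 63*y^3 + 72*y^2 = -15*m^3 + m^2*(15 - 23*y) + m*(55*y^2 + 26*y + 255) + 63*y^3 - 269*y^2 - 275*y + 225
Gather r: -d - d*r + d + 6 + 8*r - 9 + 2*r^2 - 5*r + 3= 2*r^2 + r*(3 - d)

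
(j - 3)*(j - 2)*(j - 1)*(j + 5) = j^4 - j^3 - 19*j^2 + 49*j - 30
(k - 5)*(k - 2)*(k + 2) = k^3 - 5*k^2 - 4*k + 20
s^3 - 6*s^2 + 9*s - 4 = (s - 4)*(s - 1)^2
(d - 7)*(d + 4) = d^2 - 3*d - 28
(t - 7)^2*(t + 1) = t^3 - 13*t^2 + 35*t + 49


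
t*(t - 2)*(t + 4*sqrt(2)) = t^3 - 2*t^2 + 4*sqrt(2)*t^2 - 8*sqrt(2)*t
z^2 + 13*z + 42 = (z + 6)*(z + 7)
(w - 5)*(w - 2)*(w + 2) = w^3 - 5*w^2 - 4*w + 20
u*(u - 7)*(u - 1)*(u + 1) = u^4 - 7*u^3 - u^2 + 7*u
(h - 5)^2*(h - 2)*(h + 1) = h^4 - 11*h^3 + 33*h^2 - 5*h - 50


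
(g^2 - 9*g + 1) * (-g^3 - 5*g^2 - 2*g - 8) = -g^5 + 4*g^4 + 42*g^3 + 5*g^2 + 70*g - 8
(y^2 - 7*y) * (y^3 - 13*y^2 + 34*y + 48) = y^5 - 20*y^4 + 125*y^3 - 190*y^2 - 336*y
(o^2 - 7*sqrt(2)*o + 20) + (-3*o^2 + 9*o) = -2*o^2 - 7*sqrt(2)*o + 9*o + 20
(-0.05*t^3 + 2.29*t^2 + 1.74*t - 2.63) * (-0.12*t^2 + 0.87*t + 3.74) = 0.006*t^5 - 0.3183*t^4 + 1.5965*t^3 + 10.394*t^2 + 4.2195*t - 9.8362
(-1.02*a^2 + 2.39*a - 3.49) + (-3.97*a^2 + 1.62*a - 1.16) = -4.99*a^2 + 4.01*a - 4.65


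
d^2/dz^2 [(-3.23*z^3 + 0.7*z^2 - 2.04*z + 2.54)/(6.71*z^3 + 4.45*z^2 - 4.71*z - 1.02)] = (4.54747350886464e-13*z^7 + 255.92611*z^6 - 1163.582442*z^5 + 874.310316*z^4 + 927.536386*z^3 - 421.443996*z^2 - 290.837484*z + 156.811044)/(302.111711*z^9 + 601.071735*z^8 - 237.566208*z^7 - 893.482091*z^6 - 15.983532*z^5 + 428.979177*z^4 + 44.728281*z^3 - 53.994006*z^2 - 14.700852*z - 1.061208)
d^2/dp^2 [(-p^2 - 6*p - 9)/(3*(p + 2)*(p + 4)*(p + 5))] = 2*(-p^6 - 18*p^5 - 138*p^4 - 592*p^3 - 1533*p^2 - 2286*p - 1516)/(3*(p^9 + 33*p^8 + 477*p^7 + 3959*p^6 + 20766*p^5 + 71292*p^4 + 159992*p^3 + 226080*p^2 + 182400*p + 64000))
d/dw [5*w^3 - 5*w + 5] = 15*w^2 - 5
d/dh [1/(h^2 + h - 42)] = (-2*h - 1)/(h^2 + h - 42)^2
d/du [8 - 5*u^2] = -10*u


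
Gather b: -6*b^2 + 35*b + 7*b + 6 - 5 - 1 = -6*b^2 + 42*b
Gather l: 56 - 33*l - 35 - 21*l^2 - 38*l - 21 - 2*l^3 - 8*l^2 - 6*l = -2*l^3 - 29*l^2 - 77*l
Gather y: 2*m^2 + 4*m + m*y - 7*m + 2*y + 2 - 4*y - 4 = 2*m^2 - 3*m + y*(m - 2) - 2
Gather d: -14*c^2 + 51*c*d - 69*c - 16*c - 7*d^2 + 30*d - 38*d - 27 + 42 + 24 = -14*c^2 - 85*c - 7*d^2 + d*(51*c - 8) + 39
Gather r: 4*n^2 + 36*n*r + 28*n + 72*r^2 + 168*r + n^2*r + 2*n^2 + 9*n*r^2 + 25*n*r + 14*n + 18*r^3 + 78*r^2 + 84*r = 6*n^2 + 42*n + 18*r^3 + r^2*(9*n + 150) + r*(n^2 + 61*n + 252)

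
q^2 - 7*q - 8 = (q - 8)*(q + 1)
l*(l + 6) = l^2 + 6*l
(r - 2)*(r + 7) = r^2 + 5*r - 14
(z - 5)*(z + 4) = z^2 - z - 20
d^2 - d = d*(d - 1)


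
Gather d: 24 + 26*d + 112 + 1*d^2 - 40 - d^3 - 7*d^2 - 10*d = -d^3 - 6*d^2 + 16*d + 96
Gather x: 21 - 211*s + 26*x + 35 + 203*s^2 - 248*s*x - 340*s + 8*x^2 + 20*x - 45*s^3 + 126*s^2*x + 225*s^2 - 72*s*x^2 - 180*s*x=-45*s^3 + 428*s^2 - 551*s + x^2*(8 - 72*s) + x*(126*s^2 - 428*s + 46) + 56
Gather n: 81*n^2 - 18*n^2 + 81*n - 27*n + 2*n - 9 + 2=63*n^2 + 56*n - 7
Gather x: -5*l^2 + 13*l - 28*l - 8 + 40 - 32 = -5*l^2 - 15*l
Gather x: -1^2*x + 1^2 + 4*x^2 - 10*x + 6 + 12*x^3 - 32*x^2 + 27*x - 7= 12*x^3 - 28*x^2 + 16*x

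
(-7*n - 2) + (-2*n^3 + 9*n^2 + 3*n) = -2*n^3 + 9*n^2 - 4*n - 2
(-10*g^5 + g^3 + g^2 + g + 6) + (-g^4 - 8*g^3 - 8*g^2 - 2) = -10*g^5 - g^4 - 7*g^3 - 7*g^2 + g + 4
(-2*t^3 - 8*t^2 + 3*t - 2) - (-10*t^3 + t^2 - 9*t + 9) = 8*t^3 - 9*t^2 + 12*t - 11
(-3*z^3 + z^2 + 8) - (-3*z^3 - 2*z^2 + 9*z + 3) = 3*z^2 - 9*z + 5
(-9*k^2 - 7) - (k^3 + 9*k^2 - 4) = -k^3 - 18*k^2 - 3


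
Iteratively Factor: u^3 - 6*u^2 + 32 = (u - 4)*(u^2 - 2*u - 8) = (u - 4)^2*(u + 2)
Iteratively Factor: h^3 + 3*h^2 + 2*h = (h + 1)*(h^2 + 2*h) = h*(h + 1)*(h + 2)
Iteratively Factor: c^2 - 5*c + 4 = (c - 1)*(c - 4)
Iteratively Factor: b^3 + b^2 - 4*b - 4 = (b - 2)*(b^2 + 3*b + 2) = (b - 2)*(b + 2)*(b + 1)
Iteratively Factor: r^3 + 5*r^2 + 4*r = (r)*(r^2 + 5*r + 4) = r*(r + 4)*(r + 1)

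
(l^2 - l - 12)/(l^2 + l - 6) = (l - 4)/(l - 2)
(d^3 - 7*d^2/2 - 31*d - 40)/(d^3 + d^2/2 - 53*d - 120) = (d + 2)/(d + 6)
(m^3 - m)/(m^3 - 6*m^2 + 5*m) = (m + 1)/(m - 5)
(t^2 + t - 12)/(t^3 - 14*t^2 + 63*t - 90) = (t + 4)/(t^2 - 11*t + 30)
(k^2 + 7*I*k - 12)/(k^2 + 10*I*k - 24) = (k + 3*I)/(k + 6*I)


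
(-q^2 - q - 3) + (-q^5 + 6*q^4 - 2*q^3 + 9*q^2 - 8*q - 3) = -q^5 + 6*q^4 - 2*q^3 + 8*q^2 - 9*q - 6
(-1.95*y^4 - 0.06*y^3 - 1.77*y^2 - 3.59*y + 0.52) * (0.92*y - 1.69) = -1.794*y^5 + 3.2403*y^4 - 1.527*y^3 - 0.3115*y^2 + 6.5455*y - 0.8788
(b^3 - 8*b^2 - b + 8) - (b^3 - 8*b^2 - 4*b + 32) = 3*b - 24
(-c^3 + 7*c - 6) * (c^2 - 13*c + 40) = -c^5 + 13*c^4 - 33*c^3 - 97*c^2 + 358*c - 240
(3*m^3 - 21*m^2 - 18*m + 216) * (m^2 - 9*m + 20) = 3*m^5 - 48*m^4 + 231*m^3 - 42*m^2 - 2304*m + 4320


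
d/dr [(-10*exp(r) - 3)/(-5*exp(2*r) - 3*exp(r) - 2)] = (-(10*exp(r) + 3)^2 + 50*exp(2*r) + 30*exp(r) + 20)*exp(r)/(5*exp(2*r) + 3*exp(r) + 2)^2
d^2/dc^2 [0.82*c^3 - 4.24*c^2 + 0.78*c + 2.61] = 4.92*c - 8.48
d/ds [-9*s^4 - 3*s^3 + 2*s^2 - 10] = s*(-36*s^2 - 9*s + 4)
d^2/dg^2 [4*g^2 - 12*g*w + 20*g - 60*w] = 8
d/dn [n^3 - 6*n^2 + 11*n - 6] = 3*n^2 - 12*n + 11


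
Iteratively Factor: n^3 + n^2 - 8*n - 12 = (n - 3)*(n^2 + 4*n + 4) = (n - 3)*(n + 2)*(n + 2)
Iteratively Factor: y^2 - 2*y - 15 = (y - 5)*(y + 3)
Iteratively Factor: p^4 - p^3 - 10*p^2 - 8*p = (p - 4)*(p^3 + 3*p^2 + 2*p) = p*(p - 4)*(p^2 + 3*p + 2) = p*(p - 4)*(p + 1)*(p + 2)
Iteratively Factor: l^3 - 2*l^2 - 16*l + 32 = (l - 4)*(l^2 + 2*l - 8) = (l - 4)*(l - 2)*(l + 4)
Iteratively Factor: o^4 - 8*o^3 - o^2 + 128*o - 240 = (o - 5)*(o^3 - 3*o^2 - 16*o + 48) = (o - 5)*(o - 3)*(o^2 - 16) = (o - 5)*(o - 4)*(o - 3)*(o + 4)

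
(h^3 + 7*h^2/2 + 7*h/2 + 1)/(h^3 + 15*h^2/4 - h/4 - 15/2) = 2*(2*h^2 + 3*h + 1)/(4*h^2 + 7*h - 15)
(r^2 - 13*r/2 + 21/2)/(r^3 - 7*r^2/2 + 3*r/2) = (2*r - 7)/(r*(2*r - 1))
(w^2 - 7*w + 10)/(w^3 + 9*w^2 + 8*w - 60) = (w - 5)/(w^2 + 11*w + 30)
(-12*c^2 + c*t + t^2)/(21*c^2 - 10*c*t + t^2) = (4*c + t)/(-7*c + t)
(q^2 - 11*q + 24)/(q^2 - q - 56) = (q - 3)/(q + 7)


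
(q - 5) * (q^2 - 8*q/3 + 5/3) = q^3 - 23*q^2/3 + 15*q - 25/3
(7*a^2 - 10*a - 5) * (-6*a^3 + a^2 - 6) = -42*a^5 + 67*a^4 + 20*a^3 - 47*a^2 + 60*a + 30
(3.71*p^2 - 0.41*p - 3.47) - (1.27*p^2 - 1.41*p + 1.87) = 2.44*p^2 + 1.0*p - 5.34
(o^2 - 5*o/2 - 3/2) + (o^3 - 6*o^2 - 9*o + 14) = o^3 - 5*o^2 - 23*o/2 + 25/2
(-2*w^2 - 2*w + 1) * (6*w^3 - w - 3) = -12*w^5 - 12*w^4 + 8*w^3 + 8*w^2 + 5*w - 3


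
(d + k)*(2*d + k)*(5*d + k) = 10*d^3 + 17*d^2*k + 8*d*k^2 + k^3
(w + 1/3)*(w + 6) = w^2 + 19*w/3 + 2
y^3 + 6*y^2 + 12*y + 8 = (y + 2)^3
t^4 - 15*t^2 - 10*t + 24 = (t - 4)*(t - 1)*(t + 2)*(t + 3)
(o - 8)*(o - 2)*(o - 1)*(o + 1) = o^4 - 10*o^3 + 15*o^2 + 10*o - 16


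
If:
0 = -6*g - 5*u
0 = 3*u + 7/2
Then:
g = 35/36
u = -7/6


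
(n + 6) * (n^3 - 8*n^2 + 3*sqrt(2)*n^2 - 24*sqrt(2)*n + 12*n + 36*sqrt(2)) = n^4 - 2*n^3 + 3*sqrt(2)*n^3 - 36*n^2 - 6*sqrt(2)*n^2 - 108*sqrt(2)*n + 72*n + 216*sqrt(2)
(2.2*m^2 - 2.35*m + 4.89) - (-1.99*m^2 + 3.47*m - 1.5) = 4.19*m^2 - 5.82*m + 6.39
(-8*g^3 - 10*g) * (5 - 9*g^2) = 72*g^5 + 50*g^3 - 50*g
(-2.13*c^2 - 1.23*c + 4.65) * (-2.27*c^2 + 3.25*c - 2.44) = 4.8351*c^4 - 4.1304*c^3 - 9.3558*c^2 + 18.1137*c - 11.346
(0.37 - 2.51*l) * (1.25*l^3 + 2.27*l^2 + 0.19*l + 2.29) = -3.1375*l^4 - 5.2352*l^3 + 0.363*l^2 - 5.6776*l + 0.8473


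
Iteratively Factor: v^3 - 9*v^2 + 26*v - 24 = (v - 2)*(v^2 - 7*v + 12) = (v - 3)*(v - 2)*(v - 4)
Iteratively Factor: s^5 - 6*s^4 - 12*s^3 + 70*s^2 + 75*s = (s)*(s^4 - 6*s^3 - 12*s^2 + 70*s + 75) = s*(s - 5)*(s^3 - s^2 - 17*s - 15) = s*(s - 5)*(s + 1)*(s^2 - 2*s - 15) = s*(s - 5)*(s + 1)*(s + 3)*(s - 5)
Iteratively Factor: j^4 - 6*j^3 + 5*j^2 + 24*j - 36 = (j - 2)*(j^3 - 4*j^2 - 3*j + 18) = (j - 2)*(j + 2)*(j^2 - 6*j + 9) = (j - 3)*(j - 2)*(j + 2)*(j - 3)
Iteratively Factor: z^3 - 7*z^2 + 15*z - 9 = (z - 3)*(z^2 - 4*z + 3) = (z - 3)*(z - 1)*(z - 3)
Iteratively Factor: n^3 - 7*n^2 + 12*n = (n)*(n^2 - 7*n + 12) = n*(n - 3)*(n - 4)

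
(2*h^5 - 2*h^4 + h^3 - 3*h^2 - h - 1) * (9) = 18*h^5 - 18*h^4 + 9*h^3 - 27*h^2 - 9*h - 9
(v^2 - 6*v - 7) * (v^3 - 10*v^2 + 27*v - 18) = v^5 - 16*v^4 + 80*v^3 - 110*v^2 - 81*v + 126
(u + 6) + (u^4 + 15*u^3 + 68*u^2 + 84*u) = u^4 + 15*u^3 + 68*u^2 + 85*u + 6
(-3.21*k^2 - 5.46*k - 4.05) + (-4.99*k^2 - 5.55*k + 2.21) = -8.2*k^2 - 11.01*k - 1.84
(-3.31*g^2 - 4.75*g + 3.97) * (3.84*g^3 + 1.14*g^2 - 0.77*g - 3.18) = -12.7104*g^5 - 22.0134*g^4 + 12.3785*g^3 + 18.7091*g^2 + 12.0481*g - 12.6246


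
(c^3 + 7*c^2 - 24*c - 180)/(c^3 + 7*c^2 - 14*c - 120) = (c^2 + c - 30)/(c^2 + c - 20)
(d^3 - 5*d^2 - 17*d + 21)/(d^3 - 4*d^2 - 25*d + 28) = (d + 3)/(d + 4)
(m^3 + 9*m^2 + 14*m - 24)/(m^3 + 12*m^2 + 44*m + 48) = (m - 1)/(m + 2)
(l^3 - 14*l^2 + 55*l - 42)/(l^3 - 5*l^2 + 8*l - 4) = (l^2 - 13*l + 42)/(l^2 - 4*l + 4)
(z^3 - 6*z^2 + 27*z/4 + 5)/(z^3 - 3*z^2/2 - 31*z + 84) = (4*z^2 - 8*z - 5)/(2*(2*z^2 + 5*z - 42))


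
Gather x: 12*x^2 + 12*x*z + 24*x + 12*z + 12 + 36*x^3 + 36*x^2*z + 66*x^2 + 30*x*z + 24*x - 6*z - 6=36*x^3 + x^2*(36*z + 78) + x*(42*z + 48) + 6*z + 6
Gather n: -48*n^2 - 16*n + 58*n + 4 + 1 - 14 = -48*n^2 + 42*n - 9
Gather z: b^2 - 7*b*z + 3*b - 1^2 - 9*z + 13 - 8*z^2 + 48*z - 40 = b^2 + 3*b - 8*z^2 + z*(39 - 7*b) - 28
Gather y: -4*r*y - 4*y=y*(-4*r - 4)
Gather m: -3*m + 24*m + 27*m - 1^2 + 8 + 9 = 48*m + 16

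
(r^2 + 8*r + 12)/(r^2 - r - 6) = (r + 6)/(r - 3)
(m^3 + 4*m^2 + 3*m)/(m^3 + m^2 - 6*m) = (m + 1)/(m - 2)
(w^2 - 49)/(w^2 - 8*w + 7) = (w + 7)/(w - 1)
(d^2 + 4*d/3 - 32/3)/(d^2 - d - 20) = (d - 8/3)/(d - 5)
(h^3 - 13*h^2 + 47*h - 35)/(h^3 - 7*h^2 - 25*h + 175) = (h - 1)/(h + 5)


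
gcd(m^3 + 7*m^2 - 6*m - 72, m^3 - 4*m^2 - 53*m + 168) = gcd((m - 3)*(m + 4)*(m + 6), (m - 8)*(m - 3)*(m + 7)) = m - 3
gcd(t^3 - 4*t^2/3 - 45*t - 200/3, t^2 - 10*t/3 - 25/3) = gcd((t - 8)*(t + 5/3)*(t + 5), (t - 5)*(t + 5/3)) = t + 5/3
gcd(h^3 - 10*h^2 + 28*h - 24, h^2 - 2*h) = h - 2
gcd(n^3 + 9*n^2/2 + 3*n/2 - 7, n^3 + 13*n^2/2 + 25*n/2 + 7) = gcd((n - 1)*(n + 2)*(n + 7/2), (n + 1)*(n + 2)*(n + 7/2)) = n^2 + 11*n/2 + 7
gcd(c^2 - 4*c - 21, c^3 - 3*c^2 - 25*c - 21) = c^2 - 4*c - 21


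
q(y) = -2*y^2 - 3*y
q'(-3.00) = 9.00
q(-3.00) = -9.00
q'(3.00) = -15.00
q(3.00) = -27.00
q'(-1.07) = 1.28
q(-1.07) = 0.92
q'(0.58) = -5.32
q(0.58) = -2.41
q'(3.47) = -16.88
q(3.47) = -34.49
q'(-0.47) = -1.12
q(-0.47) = 0.97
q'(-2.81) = 8.24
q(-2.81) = -7.36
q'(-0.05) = -2.80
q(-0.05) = 0.14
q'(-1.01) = 1.04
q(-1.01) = 0.99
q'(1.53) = -9.12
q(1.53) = -9.27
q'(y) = -4*y - 3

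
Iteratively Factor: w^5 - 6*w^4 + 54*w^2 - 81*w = (w + 3)*(w^4 - 9*w^3 + 27*w^2 - 27*w) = w*(w + 3)*(w^3 - 9*w^2 + 27*w - 27) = w*(w - 3)*(w + 3)*(w^2 - 6*w + 9) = w*(w - 3)^2*(w + 3)*(w - 3)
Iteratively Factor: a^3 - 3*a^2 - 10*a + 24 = (a - 2)*(a^2 - a - 12) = (a - 4)*(a - 2)*(a + 3)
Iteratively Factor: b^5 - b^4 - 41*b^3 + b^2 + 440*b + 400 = (b - 5)*(b^4 + 4*b^3 - 21*b^2 - 104*b - 80) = (b - 5)*(b + 4)*(b^3 - 21*b - 20) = (b - 5)*(b + 4)^2*(b^2 - 4*b - 5) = (b - 5)*(b + 1)*(b + 4)^2*(b - 5)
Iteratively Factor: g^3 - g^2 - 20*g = (g + 4)*(g^2 - 5*g) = g*(g + 4)*(g - 5)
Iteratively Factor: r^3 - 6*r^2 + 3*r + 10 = (r - 2)*(r^2 - 4*r - 5) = (r - 5)*(r - 2)*(r + 1)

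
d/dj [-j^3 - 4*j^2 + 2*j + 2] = -3*j^2 - 8*j + 2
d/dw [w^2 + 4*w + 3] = 2*w + 4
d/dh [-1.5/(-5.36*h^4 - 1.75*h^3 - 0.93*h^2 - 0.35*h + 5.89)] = (-32.16*h^3 - 7.875*h^2 - 2.79*h - 0.525)/(5.36*h^4 + 1.75*h^3 + 0.93*h^2 + 0.35*h - 5.89)^2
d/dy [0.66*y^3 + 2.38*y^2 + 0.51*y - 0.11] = 1.98*y^2 + 4.76*y + 0.51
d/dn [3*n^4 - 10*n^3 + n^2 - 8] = 2*n*(6*n^2 - 15*n + 1)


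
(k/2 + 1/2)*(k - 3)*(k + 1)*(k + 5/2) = k^4/2 + 3*k^3/4 - 15*k^2/4 - 31*k/4 - 15/4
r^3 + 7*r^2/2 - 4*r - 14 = (r - 2)*(r + 2)*(r + 7/2)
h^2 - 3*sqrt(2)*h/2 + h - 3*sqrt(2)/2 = (h + 1)*(h - 3*sqrt(2)/2)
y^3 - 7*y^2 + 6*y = y*(y - 6)*(y - 1)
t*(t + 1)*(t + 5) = t^3 + 6*t^2 + 5*t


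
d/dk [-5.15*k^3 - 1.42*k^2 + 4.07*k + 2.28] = -15.45*k^2 - 2.84*k + 4.07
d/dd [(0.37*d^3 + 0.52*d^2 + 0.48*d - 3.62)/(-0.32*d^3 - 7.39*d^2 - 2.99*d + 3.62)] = (-2.5679*d^4 - 1.9054*d^3 + 2.5354*d^2 - 49.7388*d - 9.0862)/(0.1024*d^6 + 4.7296*d^5 + 56.5257*d^4 + 41.8754*d^3 - 44.5635*d^2 - 21.6476*d + 13.1044)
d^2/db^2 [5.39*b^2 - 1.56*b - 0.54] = 10.7800000000000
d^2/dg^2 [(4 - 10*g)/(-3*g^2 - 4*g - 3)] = 4*(4*(3*g + 2)^2*(5*g - 2) - (45*g + 14)*(3*g^2 + 4*g + 3))/(3*g^2 + 4*g + 3)^3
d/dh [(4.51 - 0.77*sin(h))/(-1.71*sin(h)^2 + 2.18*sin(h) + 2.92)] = (-1.3167*sin(h)^2 + 15.4242*sin(h) - 12.0802)*cos(h)/(2.9241*sin(h)^4 - 7.4556*sin(h)^3 - 5.234*sin(h)^2 + 12.7312*sin(h) + 8.5264)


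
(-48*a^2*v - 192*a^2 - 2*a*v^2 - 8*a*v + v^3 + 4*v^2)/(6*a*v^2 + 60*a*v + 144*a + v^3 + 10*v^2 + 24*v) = (-8*a + v)/(v + 6)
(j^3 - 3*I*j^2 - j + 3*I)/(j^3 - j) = (j - 3*I)/j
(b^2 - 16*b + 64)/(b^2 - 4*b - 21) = (-b^2 + 16*b - 64)/(-b^2 + 4*b + 21)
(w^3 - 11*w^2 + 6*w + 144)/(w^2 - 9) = (w^2 - 14*w + 48)/(w - 3)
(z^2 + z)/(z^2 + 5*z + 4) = z/(z + 4)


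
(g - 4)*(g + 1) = g^2 - 3*g - 4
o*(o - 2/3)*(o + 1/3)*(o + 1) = o^4 + 2*o^3/3 - 5*o^2/9 - 2*o/9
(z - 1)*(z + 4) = z^2 + 3*z - 4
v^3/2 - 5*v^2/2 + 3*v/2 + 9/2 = (v/2 + 1/2)*(v - 3)^2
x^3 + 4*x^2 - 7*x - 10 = (x - 2)*(x + 1)*(x + 5)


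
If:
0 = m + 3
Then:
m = -3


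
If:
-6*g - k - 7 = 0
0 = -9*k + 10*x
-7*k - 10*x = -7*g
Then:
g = -112/103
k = -49/103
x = -441/1030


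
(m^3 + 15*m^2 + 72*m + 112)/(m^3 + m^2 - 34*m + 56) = (m^2 + 8*m + 16)/(m^2 - 6*m + 8)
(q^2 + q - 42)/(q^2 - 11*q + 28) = (q^2 + q - 42)/(q^2 - 11*q + 28)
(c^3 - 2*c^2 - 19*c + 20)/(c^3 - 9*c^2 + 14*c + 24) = (c^3 - 2*c^2 - 19*c + 20)/(c^3 - 9*c^2 + 14*c + 24)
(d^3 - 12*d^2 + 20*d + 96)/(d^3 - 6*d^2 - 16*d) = (d - 6)/d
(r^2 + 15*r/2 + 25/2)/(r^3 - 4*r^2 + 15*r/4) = 2*(2*r^2 + 15*r + 25)/(r*(4*r^2 - 16*r + 15))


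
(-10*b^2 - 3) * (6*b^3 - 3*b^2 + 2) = -60*b^5 + 30*b^4 - 18*b^3 - 11*b^2 - 6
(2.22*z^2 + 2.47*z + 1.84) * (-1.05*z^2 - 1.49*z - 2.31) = -2.331*z^4 - 5.9013*z^3 - 10.7405*z^2 - 8.4473*z - 4.2504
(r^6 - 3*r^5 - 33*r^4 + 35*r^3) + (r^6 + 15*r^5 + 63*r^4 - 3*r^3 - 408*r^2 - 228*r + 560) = 2*r^6 + 12*r^5 + 30*r^4 + 32*r^3 - 408*r^2 - 228*r + 560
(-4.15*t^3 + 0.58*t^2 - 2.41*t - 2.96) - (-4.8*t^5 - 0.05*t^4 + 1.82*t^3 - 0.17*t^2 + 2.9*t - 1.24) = 4.8*t^5 + 0.05*t^4 - 5.97*t^3 + 0.75*t^2 - 5.31*t - 1.72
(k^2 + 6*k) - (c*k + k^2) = -c*k + 6*k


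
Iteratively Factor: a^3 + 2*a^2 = (a)*(a^2 + 2*a) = a*(a + 2)*(a)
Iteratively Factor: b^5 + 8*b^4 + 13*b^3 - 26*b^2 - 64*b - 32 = (b + 4)*(b^4 + 4*b^3 - 3*b^2 - 14*b - 8) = (b - 2)*(b + 4)*(b^3 + 6*b^2 + 9*b + 4) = (b - 2)*(b + 4)^2*(b^2 + 2*b + 1) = (b - 2)*(b + 1)*(b + 4)^2*(b + 1)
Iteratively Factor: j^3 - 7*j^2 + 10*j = (j - 2)*(j^2 - 5*j) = j*(j - 2)*(j - 5)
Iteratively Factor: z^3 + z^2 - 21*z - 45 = (z + 3)*(z^2 - 2*z - 15) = (z + 3)^2*(z - 5)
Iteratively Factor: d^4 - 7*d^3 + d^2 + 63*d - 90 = (d + 3)*(d^3 - 10*d^2 + 31*d - 30) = (d - 2)*(d + 3)*(d^2 - 8*d + 15) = (d - 5)*(d - 2)*(d + 3)*(d - 3)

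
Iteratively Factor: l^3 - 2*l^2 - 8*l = (l - 4)*(l^2 + 2*l) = (l - 4)*(l + 2)*(l)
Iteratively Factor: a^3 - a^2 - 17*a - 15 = (a + 1)*(a^2 - 2*a - 15) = (a - 5)*(a + 1)*(a + 3)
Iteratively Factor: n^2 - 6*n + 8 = (n - 2)*(n - 4)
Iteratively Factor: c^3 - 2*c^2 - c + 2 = (c - 1)*(c^2 - c - 2) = (c - 2)*(c - 1)*(c + 1)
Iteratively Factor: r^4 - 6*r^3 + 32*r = (r - 4)*(r^3 - 2*r^2 - 8*r) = r*(r - 4)*(r^2 - 2*r - 8) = r*(r - 4)*(r + 2)*(r - 4)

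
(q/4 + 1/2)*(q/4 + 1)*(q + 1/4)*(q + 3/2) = q^4/16 + 31*q^3/64 + 151*q^2/128 + 65*q/64 + 3/16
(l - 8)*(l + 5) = l^2 - 3*l - 40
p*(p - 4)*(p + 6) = p^3 + 2*p^2 - 24*p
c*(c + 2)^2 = c^3 + 4*c^2 + 4*c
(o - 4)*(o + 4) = o^2 - 16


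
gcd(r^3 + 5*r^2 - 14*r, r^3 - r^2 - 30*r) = r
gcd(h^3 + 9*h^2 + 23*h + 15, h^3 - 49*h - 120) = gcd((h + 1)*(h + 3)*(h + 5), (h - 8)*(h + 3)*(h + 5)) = h^2 + 8*h + 15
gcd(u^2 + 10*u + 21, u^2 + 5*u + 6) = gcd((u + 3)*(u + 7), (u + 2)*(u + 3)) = u + 3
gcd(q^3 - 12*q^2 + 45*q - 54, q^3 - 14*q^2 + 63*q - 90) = q^2 - 9*q + 18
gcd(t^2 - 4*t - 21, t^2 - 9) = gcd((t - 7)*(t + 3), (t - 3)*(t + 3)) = t + 3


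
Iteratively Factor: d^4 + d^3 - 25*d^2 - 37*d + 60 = (d - 1)*(d^3 + 2*d^2 - 23*d - 60) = (d - 1)*(d + 4)*(d^2 - 2*d - 15) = (d - 5)*(d - 1)*(d + 4)*(d + 3)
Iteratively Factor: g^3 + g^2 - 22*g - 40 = (g - 5)*(g^2 + 6*g + 8) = (g - 5)*(g + 4)*(g + 2)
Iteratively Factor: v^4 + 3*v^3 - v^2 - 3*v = (v + 1)*(v^3 + 2*v^2 - 3*v) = (v - 1)*(v + 1)*(v^2 + 3*v) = v*(v - 1)*(v + 1)*(v + 3)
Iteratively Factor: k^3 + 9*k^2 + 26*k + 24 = (k + 4)*(k^2 + 5*k + 6) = (k + 3)*(k + 4)*(k + 2)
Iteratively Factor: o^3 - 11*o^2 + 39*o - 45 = (o - 3)*(o^2 - 8*o + 15) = (o - 3)^2*(o - 5)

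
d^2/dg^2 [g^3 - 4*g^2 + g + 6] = 6*g - 8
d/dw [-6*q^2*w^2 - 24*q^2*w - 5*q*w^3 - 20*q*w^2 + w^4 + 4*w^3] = -12*q^2*w - 24*q^2 - 15*q*w^2 - 40*q*w + 4*w^3 + 12*w^2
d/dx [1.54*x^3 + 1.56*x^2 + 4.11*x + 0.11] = 4.62*x^2 + 3.12*x + 4.11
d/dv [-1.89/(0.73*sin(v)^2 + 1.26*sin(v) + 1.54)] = (2.7594*sin(v) + 2.3814)*cos(v)/(0.73*sin(v)^2 + 1.26*sin(v) + 1.54)^2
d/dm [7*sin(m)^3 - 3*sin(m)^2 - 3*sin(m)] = 3*(7*sin(m)^2 - 2*sin(m) - 1)*cos(m)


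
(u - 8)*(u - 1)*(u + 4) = u^3 - 5*u^2 - 28*u + 32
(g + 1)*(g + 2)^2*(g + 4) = g^4 + 9*g^3 + 28*g^2 + 36*g + 16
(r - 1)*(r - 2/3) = r^2 - 5*r/3 + 2/3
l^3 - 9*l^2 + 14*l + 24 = (l - 6)*(l - 4)*(l + 1)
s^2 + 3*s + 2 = (s + 1)*(s + 2)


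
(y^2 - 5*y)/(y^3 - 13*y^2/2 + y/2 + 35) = 2*y/(2*y^2 - 3*y - 14)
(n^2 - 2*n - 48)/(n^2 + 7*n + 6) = (n - 8)/(n + 1)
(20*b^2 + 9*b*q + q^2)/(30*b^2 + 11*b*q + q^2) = (4*b + q)/(6*b + q)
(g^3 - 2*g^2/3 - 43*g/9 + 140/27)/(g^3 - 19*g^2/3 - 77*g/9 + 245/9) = (g - 4/3)/(g - 7)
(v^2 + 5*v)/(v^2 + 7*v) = (v + 5)/(v + 7)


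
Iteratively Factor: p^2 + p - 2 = (p + 2)*(p - 1)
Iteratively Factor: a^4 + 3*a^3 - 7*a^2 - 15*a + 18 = (a - 2)*(a^3 + 5*a^2 + 3*a - 9) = (a - 2)*(a + 3)*(a^2 + 2*a - 3) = (a - 2)*(a - 1)*(a + 3)*(a + 3)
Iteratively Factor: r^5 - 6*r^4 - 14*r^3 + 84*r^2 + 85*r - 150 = (r + 3)*(r^4 - 9*r^3 + 13*r^2 + 45*r - 50) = (r + 2)*(r + 3)*(r^3 - 11*r^2 + 35*r - 25) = (r - 1)*(r + 2)*(r + 3)*(r^2 - 10*r + 25) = (r - 5)*(r - 1)*(r + 2)*(r + 3)*(r - 5)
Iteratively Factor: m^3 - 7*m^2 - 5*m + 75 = (m + 3)*(m^2 - 10*m + 25) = (m - 5)*(m + 3)*(m - 5)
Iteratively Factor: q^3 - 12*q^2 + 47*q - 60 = (q - 4)*(q^2 - 8*q + 15) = (q - 5)*(q - 4)*(q - 3)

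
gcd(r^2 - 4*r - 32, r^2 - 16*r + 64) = r - 8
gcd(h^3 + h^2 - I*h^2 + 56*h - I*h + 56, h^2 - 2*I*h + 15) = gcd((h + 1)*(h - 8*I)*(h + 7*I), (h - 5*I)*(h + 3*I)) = 1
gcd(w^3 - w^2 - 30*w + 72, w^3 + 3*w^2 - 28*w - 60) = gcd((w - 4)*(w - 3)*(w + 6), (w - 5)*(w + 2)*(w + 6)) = w + 6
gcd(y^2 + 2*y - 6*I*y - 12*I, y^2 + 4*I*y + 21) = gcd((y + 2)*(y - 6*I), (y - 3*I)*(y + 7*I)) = 1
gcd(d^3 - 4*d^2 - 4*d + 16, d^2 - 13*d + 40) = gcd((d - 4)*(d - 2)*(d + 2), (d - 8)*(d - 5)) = 1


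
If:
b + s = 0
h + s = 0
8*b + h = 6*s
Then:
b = 0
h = 0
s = 0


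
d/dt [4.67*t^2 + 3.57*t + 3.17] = 9.34*t + 3.57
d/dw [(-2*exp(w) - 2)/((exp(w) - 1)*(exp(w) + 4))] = 2*(exp(2*w) + 2*exp(w) + 7)*exp(w)/(exp(4*w) + 6*exp(3*w) + exp(2*w) - 24*exp(w) + 16)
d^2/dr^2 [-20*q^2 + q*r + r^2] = 2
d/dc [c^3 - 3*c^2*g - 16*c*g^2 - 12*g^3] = 3*c^2 - 6*c*g - 16*g^2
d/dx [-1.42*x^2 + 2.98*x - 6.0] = 2.98 - 2.84*x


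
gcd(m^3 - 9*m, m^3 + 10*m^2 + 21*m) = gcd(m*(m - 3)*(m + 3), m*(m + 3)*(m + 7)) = m^2 + 3*m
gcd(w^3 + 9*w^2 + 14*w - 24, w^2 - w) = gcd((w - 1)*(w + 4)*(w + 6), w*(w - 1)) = w - 1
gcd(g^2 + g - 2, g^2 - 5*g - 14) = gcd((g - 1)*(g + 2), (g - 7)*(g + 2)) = g + 2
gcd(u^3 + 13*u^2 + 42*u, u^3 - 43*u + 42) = u + 7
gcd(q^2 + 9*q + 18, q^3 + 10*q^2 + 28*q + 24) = q + 6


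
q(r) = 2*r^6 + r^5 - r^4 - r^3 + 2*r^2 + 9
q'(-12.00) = -2875872.00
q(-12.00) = 5704425.00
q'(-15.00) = -8846610.00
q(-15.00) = 21975084.00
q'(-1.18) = -20.08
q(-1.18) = 14.60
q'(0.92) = 9.52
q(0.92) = 11.07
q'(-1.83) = -183.06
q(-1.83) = 65.20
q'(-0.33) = -1.49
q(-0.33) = 9.24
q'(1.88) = 314.62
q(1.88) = 108.72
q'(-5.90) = -79038.75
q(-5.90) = 76284.09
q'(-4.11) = -12435.81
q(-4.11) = 8294.19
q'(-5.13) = -38731.73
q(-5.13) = 32404.21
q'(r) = 12*r^5 + 5*r^4 - 4*r^3 - 3*r^2 + 4*r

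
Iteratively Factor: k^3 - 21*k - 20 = (k + 1)*(k^2 - k - 20) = (k + 1)*(k + 4)*(k - 5)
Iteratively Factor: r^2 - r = (r - 1)*(r)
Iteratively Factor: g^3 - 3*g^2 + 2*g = (g)*(g^2 - 3*g + 2) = g*(g - 1)*(g - 2)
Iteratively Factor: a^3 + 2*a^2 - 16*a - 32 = (a + 2)*(a^2 - 16) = (a - 4)*(a + 2)*(a + 4)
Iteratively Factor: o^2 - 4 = (o + 2)*(o - 2)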